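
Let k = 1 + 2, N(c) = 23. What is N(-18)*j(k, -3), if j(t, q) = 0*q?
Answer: 0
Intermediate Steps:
k = 3
j(t, q) = 0
N(-18)*j(k, -3) = 23*0 = 0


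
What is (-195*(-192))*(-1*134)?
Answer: -5016960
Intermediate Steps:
(-195*(-192))*(-1*134) = 37440*(-134) = -5016960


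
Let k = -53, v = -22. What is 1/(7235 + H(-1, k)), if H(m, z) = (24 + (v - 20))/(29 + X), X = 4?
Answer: 11/79579 ≈ 0.00013823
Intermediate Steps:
H(m, z) = -6/11 (H(m, z) = (24 + (-22 - 20))/(29 + 4) = (24 - 42)/33 = -18*1/33 = -6/11)
1/(7235 + H(-1, k)) = 1/(7235 - 6/11) = 1/(79579/11) = 11/79579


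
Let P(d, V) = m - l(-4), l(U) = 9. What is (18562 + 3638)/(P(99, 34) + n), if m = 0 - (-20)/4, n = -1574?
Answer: -3700/263 ≈ -14.068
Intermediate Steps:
m = 5 (m = 0 - (-20)/4 = 0 - 4*(-5/4) = 0 + 5 = 5)
P(d, V) = -4 (P(d, V) = 5 - 1*9 = 5 - 9 = -4)
(18562 + 3638)/(P(99, 34) + n) = (18562 + 3638)/(-4 - 1574) = 22200/(-1578) = 22200*(-1/1578) = -3700/263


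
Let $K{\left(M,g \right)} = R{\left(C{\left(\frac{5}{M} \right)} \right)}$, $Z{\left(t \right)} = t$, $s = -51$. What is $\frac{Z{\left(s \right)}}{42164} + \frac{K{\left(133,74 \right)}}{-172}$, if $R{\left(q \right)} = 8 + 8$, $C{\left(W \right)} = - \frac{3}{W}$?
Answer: $- \frac{170849}{1813052} \approx -0.094233$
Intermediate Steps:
$R{\left(q \right)} = 16$
$K{\left(M,g \right)} = 16$
$\frac{Z{\left(s \right)}}{42164} + \frac{K{\left(133,74 \right)}}{-172} = - \frac{51}{42164} + \frac{16}{-172} = \left(-51\right) \frac{1}{42164} + 16 \left(- \frac{1}{172}\right) = - \frac{51}{42164} - \frac{4}{43} = - \frac{170849}{1813052}$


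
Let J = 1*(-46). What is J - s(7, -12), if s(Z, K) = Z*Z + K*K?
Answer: -239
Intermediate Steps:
J = -46
s(Z, K) = K² + Z² (s(Z, K) = Z² + K² = K² + Z²)
J - s(7, -12) = -46 - ((-12)² + 7²) = -46 - (144 + 49) = -46 - 1*193 = -46 - 193 = -239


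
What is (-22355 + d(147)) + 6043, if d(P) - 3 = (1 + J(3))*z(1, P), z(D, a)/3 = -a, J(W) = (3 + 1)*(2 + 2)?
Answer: -23806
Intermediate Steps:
J(W) = 16 (J(W) = 4*4 = 16)
z(D, a) = -3*a (z(D, a) = 3*(-a) = -3*a)
d(P) = 3 - 51*P (d(P) = 3 + (1 + 16)*(-3*P) = 3 + 17*(-3*P) = 3 - 51*P)
(-22355 + d(147)) + 6043 = (-22355 + (3 - 51*147)) + 6043 = (-22355 + (3 - 7497)) + 6043 = (-22355 - 7494) + 6043 = -29849 + 6043 = -23806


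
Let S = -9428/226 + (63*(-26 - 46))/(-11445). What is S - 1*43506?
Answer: -2681861732/61585 ≈ -43547.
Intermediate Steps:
S = -2544722/61585 (S = -9428*1/226 + (63*(-72))*(-1/11445) = -4714/113 - 4536*(-1/11445) = -4714/113 + 216/545 = -2544722/61585 ≈ -41.320)
S - 1*43506 = -2544722/61585 - 1*43506 = -2544722/61585 - 43506 = -2681861732/61585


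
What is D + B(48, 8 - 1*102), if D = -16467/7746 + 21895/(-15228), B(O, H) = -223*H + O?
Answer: 412972841789/19659348 ≈ 21006.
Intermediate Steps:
B(O, H) = O - 223*H
D = -70059691/19659348 (D = -16467*1/7746 + 21895*(-1/15228) = -5489/2582 - 21895/15228 = -70059691/19659348 ≈ -3.5637)
D + B(48, 8 - 1*102) = -70059691/19659348 + (48 - 223*(8 - 1*102)) = -70059691/19659348 + (48 - 223*(8 - 102)) = -70059691/19659348 + (48 - 223*(-94)) = -70059691/19659348 + (48 + 20962) = -70059691/19659348 + 21010 = 412972841789/19659348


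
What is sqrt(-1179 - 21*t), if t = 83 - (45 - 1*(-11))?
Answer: 3*I*sqrt(194) ≈ 41.785*I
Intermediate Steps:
t = 27 (t = 83 - (45 + 11) = 83 - 1*56 = 83 - 56 = 27)
sqrt(-1179 - 21*t) = sqrt(-1179 - 21*27) = sqrt(-1179 - 567) = sqrt(-1746) = 3*I*sqrt(194)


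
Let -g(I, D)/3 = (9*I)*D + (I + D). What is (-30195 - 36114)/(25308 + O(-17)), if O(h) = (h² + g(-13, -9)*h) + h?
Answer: -66309/78161 ≈ -0.84836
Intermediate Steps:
g(I, D) = -3*D - 3*I - 27*D*I (g(I, D) = -3*((9*I)*D + (I + D)) = -3*(9*D*I + (D + I)) = -3*(D + I + 9*D*I) = -3*D - 3*I - 27*D*I)
O(h) = h² - 3092*h (O(h) = (h² + (-3*(-9) - 3*(-13) - 27*(-9)*(-13))*h) + h = (h² + (27 + 39 - 3159)*h) + h = (h² - 3093*h) + h = h² - 3092*h)
(-30195 - 36114)/(25308 + O(-17)) = (-30195 - 36114)/(25308 - 17*(-3092 - 17)) = -66309/(25308 - 17*(-3109)) = -66309/(25308 + 52853) = -66309/78161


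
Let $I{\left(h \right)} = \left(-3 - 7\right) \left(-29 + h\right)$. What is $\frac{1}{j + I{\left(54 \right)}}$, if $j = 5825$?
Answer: $\frac{1}{5575} \approx 0.00017937$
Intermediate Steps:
$I{\left(h \right)} = 290 - 10 h$ ($I{\left(h \right)} = - 10 \left(-29 + h\right) = 290 - 10 h$)
$\frac{1}{j + I{\left(54 \right)}} = \frac{1}{5825 + \left(290 - 540\right)} = \frac{1}{5825 - 250} = \frac{1}{5575}$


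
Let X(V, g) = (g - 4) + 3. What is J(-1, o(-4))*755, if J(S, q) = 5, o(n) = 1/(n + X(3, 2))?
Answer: 3775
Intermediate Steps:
X(V, g) = -1 + g (X(V, g) = (-4 + g) + 3 = -1 + g)
o(n) = 1/(1 + n) (o(n) = 1/(n + (-1 + 2)) = 1/(n + 1) = 1/(1 + n))
J(-1, o(-4))*755 = 5*755 = 3775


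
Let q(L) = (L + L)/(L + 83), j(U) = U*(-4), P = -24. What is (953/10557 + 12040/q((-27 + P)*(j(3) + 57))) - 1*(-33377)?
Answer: 413616646/10557 ≈ 39179.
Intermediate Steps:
j(U) = -4*U
q(L) = 2*L/(83 + L) (q(L) = (2*L)/(83 + L) = 2*L/(83 + L))
(953/10557 + 12040/q((-27 + P)*(j(3) + 57))) - 1*(-33377) = (953/10557 + 12040/((2*((-27 - 24)*(-4*3 + 57))/(83 + (-27 - 24)*(-4*3 + 57))))) - 1*(-33377) = (953*(1/10557) + 12040/((2*(-51*(-12 + 57))/(83 - 51*(-12 + 57))))) + 33377 = (953/10557 + 12040/((2*(-51*45)/(83 - 51*45)))) + 33377 = (953/10557 + 12040/((2*(-2295)/(83 - 2295)))) + 33377 = (953/10557 + 12040/((2*(-2295)/(-2212)))) + 33377 = (953/10557 + 12040/((2*(-2295)*(-1/2212)))) + 33377 = (953/10557 + 12040/(2295/1106)) + 33377 = (953/10557 + 12040*(1106/2295)) + 33377 = (953/10557 + 2663248/459) + 33377 = 61255657/10557 + 33377 = 413616646/10557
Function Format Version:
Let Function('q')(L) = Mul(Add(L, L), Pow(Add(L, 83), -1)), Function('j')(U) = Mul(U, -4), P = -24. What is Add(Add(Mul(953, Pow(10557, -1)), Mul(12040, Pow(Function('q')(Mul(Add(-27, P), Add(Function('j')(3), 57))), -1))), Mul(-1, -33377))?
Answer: Rational(413616646, 10557) ≈ 39179.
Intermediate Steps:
Function('j')(U) = Mul(-4, U)
Function('q')(L) = Mul(2, L, Pow(Add(83, L), -1)) (Function('q')(L) = Mul(Mul(2, L), Pow(Add(83, L), -1)) = Mul(2, L, Pow(Add(83, L), -1)))
Add(Add(Mul(953, Pow(10557, -1)), Mul(12040, Pow(Function('q')(Mul(Add(-27, P), Add(Function('j')(3), 57))), -1))), Mul(-1, -33377)) = Add(Add(Mul(953, Pow(10557, -1)), Mul(12040, Pow(Mul(2, Mul(Add(-27, -24), Add(Mul(-4, 3), 57)), Pow(Add(83, Mul(Add(-27, -24), Add(Mul(-4, 3), 57))), -1)), -1))), Mul(-1, -33377)) = Add(Add(Mul(953, Rational(1, 10557)), Mul(12040, Pow(Mul(2, Mul(-51, Add(-12, 57)), Pow(Add(83, Mul(-51, Add(-12, 57))), -1)), -1))), 33377) = Add(Add(Rational(953, 10557), Mul(12040, Pow(Mul(2, Mul(-51, 45), Pow(Add(83, Mul(-51, 45)), -1)), -1))), 33377) = Add(Add(Rational(953, 10557), Mul(12040, Pow(Mul(2, -2295, Pow(Add(83, -2295), -1)), -1))), 33377) = Add(Add(Rational(953, 10557), Mul(12040, Pow(Mul(2, -2295, Pow(-2212, -1)), -1))), 33377) = Add(Add(Rational(953, 10557), Mul(12040, Pow(Mul(2, -2295, Rational(-1, 2212)), -1))), 33377) = Add(Add(Rational(953, 10557), Mul(12040, Pow(Rational(2295, 1106), -1))), 33377) = Add(Add(Rational(953, 10557), Mul(12040, Rational(1106, 2295))), 33377) = Add(Add(Rational(953, 10557), Rational(2663248, 459)), 33377) = Add(Rational(61255657, 10557), 33377) = Rational(413616646, 10557)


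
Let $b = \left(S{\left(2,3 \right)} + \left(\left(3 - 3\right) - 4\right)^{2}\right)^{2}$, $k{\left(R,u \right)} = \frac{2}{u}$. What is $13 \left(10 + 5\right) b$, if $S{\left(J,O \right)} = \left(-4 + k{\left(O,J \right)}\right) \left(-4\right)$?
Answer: $152880$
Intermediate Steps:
$S{\left(J,O \right)} = 16 - \frac{8}{J}$ ($S{\left(J,O \right)} = \left(-4 + \frac{2}{J}\right) \left(-4\right) = 16 - \frac{8}{J}$)
$b = 784$ ($b = \left(\left(16 - \frac{8}{2}\right) + \left(\left(3 - 3\right) - 4\right)^{2}\right)^{2} = \left(\left(16 - 4\right) + \left(\left(3 - 3\right) - 4\right)^{2}\right)^{2} = \left(\left(16 - 4\right) + \left(0 - 4\right)^{2}\right)^{2} = \left(12 + \left(-4\right)^{2}\right)^{2} = \left(12 + 16\right)^{2} = 28^{2} = 784$)
$13 \left(10 + 5\right) b = 13 \left(10 + 5\right) 784 = 13 \cdot 15 \cdot 784 = 195 \cdot 784 = 152880$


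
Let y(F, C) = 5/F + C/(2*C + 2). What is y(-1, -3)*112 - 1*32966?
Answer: -33442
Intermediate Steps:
y(F, C) = 5/F + C/(2 + 2*C)
y(-1, -3)*112 - 1*32966 = ((½)*(10 + 10*(-3) - 3*(-1))/(-1*(1 - 3)))*112 - 1*32966 = ((½)*(-1)*(10 - 30 + 3)/(-2))*112 - 32966 = ((½)*(-1)*(-½)*(-17))*112 - 32966 = -17/4*112 - 32966 = -476 - 32966 = -33442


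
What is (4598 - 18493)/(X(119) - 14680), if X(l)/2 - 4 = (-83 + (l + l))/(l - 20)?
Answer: 1375605/1452218 ≈ 0.94724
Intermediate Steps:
X(l) = 8 + 2*(-83 + 2*l)/(-20 + l) (X(l) = 8 + 2*((-83 + (l + l))/(l - 20)) = 8 + 2*((-83 + 2*l)/(-20 + l)) = 8 + 2*(-83 + 2*l)/(-20 + l))
(4598 - 18493)/(X(119) - 14680) = (4598 - 18493)/(2*(-163 + 6*119)/(-20 + 119) - 14680) = -13895/(2*(-163 + 714)/99 - 14680) = -13895/(2*(1/99)*551 - 14680) = -13895/(1102/99 - 14680) = -13895/(-1452218/99) = -13895*(-99/1452218) = 1375605/1452218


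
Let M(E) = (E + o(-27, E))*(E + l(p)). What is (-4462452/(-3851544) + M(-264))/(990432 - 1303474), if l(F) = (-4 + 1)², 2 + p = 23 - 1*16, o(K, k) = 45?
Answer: -17924494761/100474586404 ≈ -0.17840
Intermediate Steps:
p = 5 (p = -2 + (23 - 1*16) = -2 + (23 - 16) = -2 + 7 = 5)
l(F) = 9 (l(F) = (-3)² = 9)
M(E) = (9 + E)*(45 + E) (M(E) = (E + 45)*(E + 9) = (45 + E)*(9 + E) = (9 + E)*(45 + E))
(-4462452/(-3851544) + M(-264))/(990432 - 1303474) = (-4462452/(-3851544) + (405 + (-264)² + 54*(-264)))/(990432 - 1303474) = (-4462452*(-1/3851544) + (405 + 69696 - 14256))/(-313042) = (371871/320962 + 55845)*(-1/313042) = (17924494761/320962)*(-1/313042) = -17924494761/100474586404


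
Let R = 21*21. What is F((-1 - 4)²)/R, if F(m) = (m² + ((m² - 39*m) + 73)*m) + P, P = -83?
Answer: -6383/441 ≈ -14.474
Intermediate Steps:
R = 441
F(m) = -83 + m² + m*(73 + m² - 39*m) (F(m) = (m² + ((m² - 39*m) + 73)*m) - 83 = (m² + (73 + m² - 39*m)*m) - 83 = (m² + m*(73 + m² - 39*m)) - 83 = -83 + m² + m*(73 + m² - 39*m))
F((-1 - 4)²)/R = (-83 + ((-1 - 4)²)³ - 38*(-1 - 4)⁴ + 73*(-1 - 4)²)/441 = (-83 + ((-5)²)³ - 38*((-5)²)² + 73*(-5)²)*(1/441) = (-83 + 25³ - 38*25² + 73*25)*(1/441) = (-83 + 15625 - 38*625 + 1825)*(1/441) = (-83 + 15625 - 23750 + 1825)*(1/441) = -6383*1/441 = -6383/441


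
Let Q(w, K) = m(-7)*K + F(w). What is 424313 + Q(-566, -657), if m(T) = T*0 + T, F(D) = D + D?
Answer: 427780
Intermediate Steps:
F(D) = 2*D
m(T) = T (m(T) = 0 + T = T)
Q(w, K) = -7*K + 2*w
424313 + Q(-566, -657) = 424313 + (-7*(-657) + 2*(-566)) = 424313 + (4599 - 1132) = 424313 + 3467 = 427780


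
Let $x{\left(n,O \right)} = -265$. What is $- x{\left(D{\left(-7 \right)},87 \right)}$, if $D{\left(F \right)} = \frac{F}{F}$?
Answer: $265$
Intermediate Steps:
$D{\left(F \right)} = 1$
$- x{\left(D{\left(-7 \right)},87 \right)} = \left(-1\right) \left(-265\right) = 265$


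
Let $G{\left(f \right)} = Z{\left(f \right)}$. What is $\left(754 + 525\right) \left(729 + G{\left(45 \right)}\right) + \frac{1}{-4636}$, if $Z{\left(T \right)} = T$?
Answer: $\frac{4589389655}{4636} \approx 9.8995 \cdot 10^{5}$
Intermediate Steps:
$G{\left(f \right)} = f$
$\left(754 + 525\right) \left(729 + G{\left(45 \right)}\right) + \frac{1}{-4636} = \left(754 + 525\right) \left(729 + 45\right) + \frac{1}{-4636} = 1279 \cdot 774 - \frac{1}{4636} = 989946 - \frac{1}{4636} = \frac{4589389655}{4636}$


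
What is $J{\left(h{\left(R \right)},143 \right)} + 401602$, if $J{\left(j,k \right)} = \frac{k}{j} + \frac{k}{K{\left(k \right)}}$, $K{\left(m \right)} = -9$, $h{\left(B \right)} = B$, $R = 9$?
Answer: $401602$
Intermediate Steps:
$J{\left(j,k \right)} = - \frac{k}{9} + \frac{k}{j}$ ($J{\left(j,k \right)} = \frac{k}{j} + \frac{k}{-9} = \frac{k}{j} + k \left(- \frac{1}{9}\right) = \frac{k}{j} - \frac{k}{9} = - \frac{k}{9} + \frac{k}{j}$)
$J{\left(h{\left(R \right)},143 \right)} + 401602 = \left(\left(- \frac{1}{9}\right) 143 + \frac{143}{9}\right) + 401602 = \left(- \frac{143}{9} + 143 \cdot \frac{1}{9}\right) + 401602 = \left(- \frac{143}{9} + \frac{143}{9}\right) + 401602 = 0 + 401602 = 401602$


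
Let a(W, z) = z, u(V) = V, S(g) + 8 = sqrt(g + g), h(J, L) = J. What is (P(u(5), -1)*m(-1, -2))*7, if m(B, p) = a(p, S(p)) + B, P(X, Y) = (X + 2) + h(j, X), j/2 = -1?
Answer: -315 + 70*I ≈ -315.0 + 70.0*I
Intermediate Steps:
j = -2 (j = 2*(-1) = -2)
S(g) = -8 + sqrt(2)*sqrt(g) (S(g) = -8 + sqrt(g + g) = -8 + sqrt(2*g) = -8 + sqrt(2)*sqrt(g))
P(X, Y) = X (P(X, Y) = (X + 2) - 2 = (2 + X) - 2 = X)
m(B, p) = -8 + B + sqrt(2)*sqrt(p) (m(B, p) = (-8 + sqrt(2)*sqrt(p)) + B = -8 + B + sqrt(2)*sqrt(p))
(P(u(5), -1)*m(-1, -2))*7 = (5*(-8 - 1 + sqrt(2)*sqrt(-2)))*7 = (5*(-8 - 1 + sqrt(2)*(I*sqrt(2))))*7 = (5*(-8 - 1 + 2*I))*7 = (5*(-9 + 2*I))*7 = (-45 + 10*I)*7 = -315 + 70*I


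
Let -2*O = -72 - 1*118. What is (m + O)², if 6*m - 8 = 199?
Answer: 67081/4 ≈ 16770.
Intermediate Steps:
m = 69/2 (m = 4/3 + (⅙)*199 = 4/3 + 199/6 = 69/2 ≈ 34.500)
O = 95 (O = -(-72 - 1*118)/2 = -(-72 - 118)/2 = -½*(-190) = 95)
(m + O)² = (69/2 + 95)² = (259/2)² = 67081/4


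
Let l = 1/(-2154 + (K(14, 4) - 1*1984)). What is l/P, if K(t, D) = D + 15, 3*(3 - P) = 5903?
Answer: 1/8092462 ≈ 1.2357e-7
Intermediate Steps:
P = -5894/3 (P = 3 - ⅓*5903 = 3 - 5903/3 = -5894/3 ≈ -1964.7)
K(t, D) = 15 + D
l = -1/4119 (l = 1/(-2154 + ((15 + 4) - 1*1984)) = 1/(-2154 + (19 - 1984)) = 1/(-2154 - 1965) = 1/(-4119) = -1/4119 ≈ -0.00024278)
l/P = -1/(4119*(-5894/3)) = -1/4119*(-3/5894) = 1/8092462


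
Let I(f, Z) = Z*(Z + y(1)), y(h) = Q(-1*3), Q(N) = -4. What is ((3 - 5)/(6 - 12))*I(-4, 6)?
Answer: 4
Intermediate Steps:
y(h) = -4
I(f, Z) = Z*(-4 + Z) (I(f, Z) = Z*(Z - 4) = Z*(-4 + Z))
((3 - 5)/(6 - 12))*I(-4, 6) = ((3 - 5)/(6 - 12))*(6*(-4 + 6)) = (-2/(-6))*(6*2) = -2*(-⅙)*12 = (⅓)*12 = 4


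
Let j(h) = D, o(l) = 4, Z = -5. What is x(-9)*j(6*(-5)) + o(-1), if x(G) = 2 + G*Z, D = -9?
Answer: -419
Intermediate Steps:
j(h) = -9
x(G) = 2 - 5*G (x(G) = 2 + G*(-5) = 2 - 5*G)
x(-9)*j(6*(-5)) + o(-1) = (2 - 5*(-9))*(-9) + 4 = (2 + 45)*(-9) + 4 = 47*(-9) + 4 = -423 + 4 = -419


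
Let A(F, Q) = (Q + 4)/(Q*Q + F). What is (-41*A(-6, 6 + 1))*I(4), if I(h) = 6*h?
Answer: -10824/43 ≈ -251.72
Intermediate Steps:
A(F, Q) = (4 + Q)/(F + Q**2) (A(F, Q) = (4 + Q)/(Q**2 + F) = (4 + Q)/(F + Q**2))
(-41*A(-6, 6 + 1))*I(4) = (-41*(4 + (6 + 1))/(-6 + (6 + 1)**2))*(6*4) = -41*(4 + 7)/(-6 + 7**2)*24 = -41*11/(-6 + 49)*24 = -41*11/43*24 = -451/43*24 = -10824/43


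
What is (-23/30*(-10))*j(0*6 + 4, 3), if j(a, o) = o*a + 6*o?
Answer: 230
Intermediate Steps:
j(a, o) = 6*o + a*o (j(a, o) = a*o + 6*o = 6*o + a*o)
(-23/30*(-10))*j(0*6 + 4, 3) = (-23/30*(-10))*(3*(6 + (0*6 + 4))) = (-23*1/30*(-10))*(3*(6 + (0 + 4))) = (-23/30*(-10))*(3*(6 + 4)) = 23*(3*10)/3 = (23/3)*30 = 230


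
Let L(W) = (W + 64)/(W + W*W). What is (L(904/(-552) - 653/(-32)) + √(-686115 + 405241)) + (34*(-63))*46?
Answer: -178230013530564/1808858209 + I*√280874 ≈ -98532.0 + 529.98*I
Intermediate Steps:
L(W) = (64 + W)/(W + W²)
(L(904/(-552) - 653/(-32)) + √(-686115 + 405241)) + (34*(-63))*46 = ((64 + (904/(-552) - 653/(-32)))/((904/(-552) - 653/(-32))*(1 + (904/(-552) - 653/(-32)))) + √(-686115 + 405241)) + (34*(-63))*46 = ((64 + (904*(-1/552) - 653*(-1/32)))/((904*(-1/552) - 653*(-1/32))*(1 + (904*(-1/552) - 653*(-1/32)))) + √(-280874)) - 2142*46 = ((64 + (-113/69 + 653/32))/((-113/69 + 653/32)*(1 + (-113/69 + 653/32))) + I*√280874) - 98532 = ((64 + 41441/2208)/((41441/2208)*(1 + 41441/2208)) + I*√280874) - 98532 = ((2208/41441)*(182753/2208)/(43649/2208) + I*√280874) - 98532 = ((2208/41441)*(2208/43649)*(182753/2208) + I*√280874) - 98532 = (403518624/1808858209 + I*√280874) - 98532 = -178230013530564/1808858209 + I*√280874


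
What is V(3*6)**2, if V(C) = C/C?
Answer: 1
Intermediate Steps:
V(C) = 1
V(3*6)**2 = 1**2 = 1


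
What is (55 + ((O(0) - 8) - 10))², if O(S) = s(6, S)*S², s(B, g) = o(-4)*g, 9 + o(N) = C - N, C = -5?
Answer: 1369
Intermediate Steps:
o(N) = -14 - N (o(N) = -9 + (-5 - N) = -14 - N)
s(B, g) = -10*g (s(B, g) = (-14 - 1*(-4))*g = (-14 + 4)*g = -10*g)
O(S) = -10*S³ (O(S) = (-10*S)*S² = -10*S³)
(55 + ((O(0) - 8) - 10))² = (55 + ((-10*0³ - 8) - 10))² = (55 + ((-10*0 - 8) - 10))² = (55 + ((0 - 8) - 10))² = (55 + (-8 - 10))² = (55 - 18)² = 37² = 1369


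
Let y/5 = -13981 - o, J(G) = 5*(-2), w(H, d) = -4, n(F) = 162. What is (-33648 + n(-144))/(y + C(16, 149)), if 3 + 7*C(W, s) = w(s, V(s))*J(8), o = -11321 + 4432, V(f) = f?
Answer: 234402/248183 ≈ 0.94447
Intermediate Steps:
o = -6889
J(G) = -10
y = -35460 (y = 5*(-13981 - 1*(-6889)) = 5*(-13981 + 6889) = 5*(-7092) = -35460)
C(W, s) = 37/7 (C(W, s) = -3/7 + (-4*(-10))/7 = -3/7 + (⅐)*40 = -3/7 + 40/7 = 37/7)
(-33648 + n(-144))/(y + C(16, 149)) = (-33648 + 162)/(-35460 + 37/7) = -33486/(-248183/7) = -33486*(-7/248183) = 234402/248183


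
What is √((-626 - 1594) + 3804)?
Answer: 12*√11 ≈ 39.799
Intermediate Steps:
√((-626 - 1594) + 3804) = √(-2220 + 3804) = √1584 = 12*√11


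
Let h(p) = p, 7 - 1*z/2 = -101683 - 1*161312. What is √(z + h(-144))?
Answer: 2*√131465 ≈ 725.16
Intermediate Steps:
z = 526004 (z = 14 - 2*(-101683 - 1*161312) = 14 - 2*(-101683 - 161312) = 14 - 2*(-262995) = 14 + 525990 = 526004)
√(z + h(-144)) = √(526004 - 144) = √525860 = 2*√131465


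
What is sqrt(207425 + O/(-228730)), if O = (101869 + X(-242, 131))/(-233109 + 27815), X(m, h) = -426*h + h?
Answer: sqrt(114340445707322316222158570)/23478448310 ≈ 455.44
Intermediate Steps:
X(m, h) = -425*h
O = -23097/102647 (O = (101869 - 425*131)/(-233109 + 27815) = (101869 - 55675)/(-205294) = 46194*(-1/205294) = -23097/102647 ≈ -0.22501)
sqrt(207425 + O/(-228730)) = sqrt(207425 - 23097/102647/(-228730)) = sqrt(207425 - 23097/102647*(-1/228730)) = sqrt(207425 + 23097/23478448310) = sqrt(4870017140724847/23478448310) = sqrt(114340445707322316222158570)/23478448310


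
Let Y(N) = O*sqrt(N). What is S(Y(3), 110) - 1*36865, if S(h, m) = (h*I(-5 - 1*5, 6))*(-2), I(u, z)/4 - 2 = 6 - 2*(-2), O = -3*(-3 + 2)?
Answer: -36865 - 288*sqrt(3) ≈ -37364.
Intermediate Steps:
O = 3 (O = -3*(-1) = 3)
Y(N) = 3*sqrt(N)
I(u, z) = 48 (I(u, z) = 8 + 4*(6 - 2*(-2)) = 8 + 4*(6 + 4) = 8 + 4*10 = 8 + 40 = 48)
S(h, m) = -96*h (S(h, m) = (h*48)*(-2) = (48*h)*(-2) = -96*h)
S(Y(3), 110) - 1*36865 = -288*sqrt(3) - 1*36865 = -288*sqrt(3) - 36865 = -36865 - 288*sqrt(3)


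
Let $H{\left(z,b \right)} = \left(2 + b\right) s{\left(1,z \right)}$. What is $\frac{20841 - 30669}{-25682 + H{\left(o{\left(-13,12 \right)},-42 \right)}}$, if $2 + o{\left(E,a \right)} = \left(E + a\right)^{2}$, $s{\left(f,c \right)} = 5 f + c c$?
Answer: $\frac{378}{997} \approx 0.37914$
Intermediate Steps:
$s{\left(f,c \right)} = c^{2} + 5 f$ ($s{\left(f,c \right)} = 5 f + c^{2} = c^{2} + 5 f$)
$o{\left(E,a \right)} = -2 + \left(E + a\right)^{2}$
$H{\left(z,b \right)} = \left(2 + b\right) \left(5 + z^{2}\right)$ ($H{\left(z,b \right)} = \left(2 + b\right) \left(z^{2} + 5 \cdot 1\right) = \left(2 + b\right) \left(z^{2} + 5\right) = \left(2 + b\right) \left(5 + z^{2}\right)$)
$\frac{20841 - 30669}{-25682 + H{\left(o{\left(-13,12 \right)},-42 \right)}} = \frac{20841 - 30669}{-25682 + \left(2 - 42\right) \left(5 + \left(-2 + \left(-13 + 12\right)^{2}\right)^{2}\right)} = - \frac{9828}{-25682 - 40 \left(5 + \left(-2 + \left(-1\right)^{2}\right)^{2}\right)} = - \frac{9828}{-25682 - 40 \left(5 + \left(-2 + 1\right)^{2}\right)} = - \frac{9828}{-25682 - 40 \left(5 + \left(-1\right)^{2}\right)} = - \frac{9828}{-25682 - 40 \left(5 + 1\right)} = - \frac{9828}{-25682 - 240} = - \frac{9828}{-25922} = \left(-9828\right) \left(- \frac{1}{25922}\right) = \frac{378}{997}$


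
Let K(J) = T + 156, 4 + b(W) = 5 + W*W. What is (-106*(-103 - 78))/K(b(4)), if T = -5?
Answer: 19186/151 ≈ 127.06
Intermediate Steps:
b(W) = 1 + W² (b(W) = -4 + (5 + W*W) = -4 + (5 + W²) = 1 + W²)
K(J) = 151 (K(J) = -5 + 156 = 151)
(-106*(-103 - 78))/K(b(4)) = -106*(-103 - 78)/151 = -106*(-181)*(1/151) = 19186*(1/151) = 19186/151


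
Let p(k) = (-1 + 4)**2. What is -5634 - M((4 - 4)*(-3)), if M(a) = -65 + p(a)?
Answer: -5578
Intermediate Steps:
p(k) = 9 (p(k) = 3**2 = 9)
M(a) = -56 (M(a) = -65 + 9 = -56)
-5634 - M((4 - 4)*(-3)) = -5634 - 1*(-56) = -5634 + 56 = -5578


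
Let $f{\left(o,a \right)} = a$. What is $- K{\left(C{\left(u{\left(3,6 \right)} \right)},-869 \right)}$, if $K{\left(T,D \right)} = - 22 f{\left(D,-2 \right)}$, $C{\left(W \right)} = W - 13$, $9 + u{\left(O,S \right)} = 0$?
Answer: $-44$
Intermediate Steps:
$u{\left(O,S \right)} = -9$ ($u{\left(O,S \right)} = -9 + 0 = -9$)
$C{\left(W \right)} = -13 + W$
$K{\left(T,D \right)} = 44$ ($K{\left(T,D \right)} = \left(-22\right) \left(-2\right) = 44$)
$- K{\left(C{\left(u{\left(3,6 \right)} \right)},-869 \right)} = \left(-1\right) 44 = -44$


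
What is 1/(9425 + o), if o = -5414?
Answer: 1/4011 ≈ 0.00024931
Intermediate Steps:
1/(9425 + o) = 1/(9425 - 5414) = 1/4011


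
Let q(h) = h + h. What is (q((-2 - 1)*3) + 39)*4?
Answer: 84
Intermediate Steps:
q(h) = 2*h
(q((-2 - 1)*3) + 39)*4 = (2*((-2 - 1)*3) + 39)*4 = (2*(-3*3) + 39)*4 = (2*(-9) + 39)*4 = (-18 + 39)*4 = 21*4 = 84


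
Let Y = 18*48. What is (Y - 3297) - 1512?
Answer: -3945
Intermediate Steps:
Y = 864
(Y - 3297) - 1512 = (864 - 3297) - 1512 = -2433 - 1512 = -3945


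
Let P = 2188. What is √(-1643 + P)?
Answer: √545 ≈ 23.345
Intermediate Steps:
√(-1643 + P) = √(-1643 + 2188) = √545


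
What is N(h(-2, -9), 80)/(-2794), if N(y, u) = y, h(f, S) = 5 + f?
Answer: -3/2794 ≈ -0.0010737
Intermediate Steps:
N(h(-2, -9), 80)/(-2794) = (5 - 2)/(-2794) = 3*(-1/2794) = -3/2794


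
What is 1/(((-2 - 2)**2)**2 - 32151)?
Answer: -1/31895 ≈ -3.1353e-5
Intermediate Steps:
1/(((-2 - 2)**2)**2 - 32151) = 1/(((-4)**2)**2 - 32151) = 1/(16**2 - 32151) = 1/(256 - 32151) = 1/(-31895) = -1/31895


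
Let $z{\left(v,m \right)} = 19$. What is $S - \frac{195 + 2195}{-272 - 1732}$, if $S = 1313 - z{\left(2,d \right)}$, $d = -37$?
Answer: $\frac{1297783}{1002} \approx 1295.2$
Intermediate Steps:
$S = 1294$ ($S = 1313 - 19 = 1294$)
$S - \frac{195 + 2195}{-272 - 1732} = 1294 - \frac{195 + 2195}{-272 - 1732} = 1294 - \frac{2390}{-2004} = 1294 - 2390 \left(- \frac{1}{2004}\right) = 1294 - - \frac{1195}{1002} = 1294 + \frac{1195}{1002} = \frac{1297783}{1002}$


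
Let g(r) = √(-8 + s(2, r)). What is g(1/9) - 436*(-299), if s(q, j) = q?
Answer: 130364 + I*√6 ≈ 1.3036e+5 + 2.4495*I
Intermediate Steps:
g(r) = I*√6 (g(r) = √(-8 + 2) = √(-6) = I*√6)
g(1/9) - 436*(-299) = I*√6 - 436*(-299) = I*√6 + 130364 = 130364 + I*√6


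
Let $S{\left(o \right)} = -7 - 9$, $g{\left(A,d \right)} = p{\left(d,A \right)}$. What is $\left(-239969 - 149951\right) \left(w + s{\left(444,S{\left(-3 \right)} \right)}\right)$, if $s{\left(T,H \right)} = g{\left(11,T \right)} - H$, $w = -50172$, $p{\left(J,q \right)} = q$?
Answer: $19552538400$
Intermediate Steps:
$g{\left(A,d \right)} = A$
$S{\left(o \right)} = -16$
$s{\left(T,H \right)} = 11 - H$
$\left(-239969 - 149951\right) \left(w + s{\left(444,S{\left(-3 \right)} \right)}\right) = \left(-239969 - 149951\right) \left(-50172 + \left(11 - -16\right)\right) = - 389920 \left(-50172 + \left(11 + 16\right)\right) = - 389920 \left(-50172 + 27\right) = \left(-389920\right) \left(-50145\right) = 19552538400$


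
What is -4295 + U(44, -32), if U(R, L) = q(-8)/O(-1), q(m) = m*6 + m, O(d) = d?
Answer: -4239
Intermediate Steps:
q(m) = 7*m (q(m) = 6*m + m = 7*m)
U(R, L) = 56 (U(R, L) = (7*(-8))/(-1) = -56*(-1) = 56)
-4295 + U(44, -32) = -4295 + 56 = -4239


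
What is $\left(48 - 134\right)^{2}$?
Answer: $7396$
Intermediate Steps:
$\left(48 - 134\right)^{2} = \left(-86\right)^{2} = 7396$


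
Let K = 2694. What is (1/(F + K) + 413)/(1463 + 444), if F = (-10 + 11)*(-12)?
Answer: 1107667/5114574 ≈ 0.21657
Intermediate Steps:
F = -12 (F = 1*(-12) = -12)
(1/(F + K) + 413)/(1463 + 444) = (1/(-12 + 2694) + 413)/(1463 + 444) = (1/2682 + 413)/1907 = (1/2682 + 413)*(1/1907) = (1107667/2682)*(1/1907) = 1107667/5114574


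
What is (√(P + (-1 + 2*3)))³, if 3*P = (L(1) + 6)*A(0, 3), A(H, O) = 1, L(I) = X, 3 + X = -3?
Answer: 5*√5 ≈ 11.180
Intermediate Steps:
X = -6 (X = -3 - 3 = -6)
L(I) = -6
P = 0 (P = ((-6 + 6)*1)/3 = (0*1)/3 = (⅓)*0 = 0)
(√(P + (-1 + 2*3)))³ = (√(0 + (-1 + 2*3)))³ = (√(0 + (-1 + 6)))³ = (√(0 + 5))³ = (√5)³ = 5*√5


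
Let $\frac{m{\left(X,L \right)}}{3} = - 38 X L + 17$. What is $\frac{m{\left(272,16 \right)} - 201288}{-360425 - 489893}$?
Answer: $\frac{697365}{850318} \approx 0.82012$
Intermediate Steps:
$m{\left(X,L \right)} = 51 - 114 L X$ ($m{\left(X,L \right)} = 3 \left(- 38 X L + 17\right) = 3 \left(- 38 L X + 17\right) = 3 \left(17 - 38 L X\right) = 51 - 114 L X$)
$\frac{m{\left(272,16 \right)} - 201288}{-360425 - 489893} = \frac{\left(51 - 1824 \cdot 272\right) - 201288}{-360425 - 489893} = \frac{\left(51 - 496128\right) - 201288}{-850318} = \left(-496077 - 201288\right) \left(- \frac{1}{850318}\right) = \left(-697365\right) \left(- \frac{1}{850318}\right) = \frac{697365}{850318}$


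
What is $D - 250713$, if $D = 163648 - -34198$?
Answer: $-52867$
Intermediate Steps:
$D = 197846$ ($D = 163648 + 34198 = 197846$)
$D - 250713 = 197846 - 250713 = -52867$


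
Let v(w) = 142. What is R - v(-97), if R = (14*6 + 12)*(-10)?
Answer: -1102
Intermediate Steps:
R = -960 (R = (84 + 12)*(-10) = 96*(-10) = -960)
R - v(-97) = -960 - 1*142 = -960 - 142 = -1102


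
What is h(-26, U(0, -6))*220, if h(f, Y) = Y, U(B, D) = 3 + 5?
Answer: 1760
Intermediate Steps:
U(B, D) = 8
h(-26, U(0, -6))*220 = 8*220 = 1760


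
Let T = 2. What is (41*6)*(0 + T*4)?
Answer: 1968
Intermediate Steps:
(41*6)*(0 + T*4) = (41*6)*(0 + 2*4) = 246*(0 + 8) = 246*8 = 1968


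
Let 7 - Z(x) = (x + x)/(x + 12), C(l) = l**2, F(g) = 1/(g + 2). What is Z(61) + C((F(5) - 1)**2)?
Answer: 1028597/175273 ≈ 5.8685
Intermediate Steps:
F(g) = 1/(2 + g)
Z(x) = 7 - 2*x/(12 + x) (Z(x) = 7 - (x + x)/(x + 12) = 7 - 2*x/(12 + x))
Z(61) + C((F(5) - 1)**2) = (84 + 5*61)/(12 + 61) + ((1/(2 + 5) - 1)**2)**2 = (84 + 305)/73 + ((1/7 - 1)**2)**2 = (1/73)*389 + ((1/7 - 1)**2)**2 = 389/73 + ((-6/7)**2)**2 = 389/73 + (36/49)**2 = 389/73 + 1296/2401 = 1028597/175273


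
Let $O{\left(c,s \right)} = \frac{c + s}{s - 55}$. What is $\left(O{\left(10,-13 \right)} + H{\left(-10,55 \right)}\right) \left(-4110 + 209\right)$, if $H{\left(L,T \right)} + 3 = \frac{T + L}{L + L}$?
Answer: $\frac{690477}{34} \approx 20308.0$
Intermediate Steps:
$H{\left(L,T \right)} = -3 + \frac{L + T}{2 L}$ ($H{\left(L,T \right)} = -3 + \frac{T + L}{L + L} = -3 + \frac{L + T}{2 L}$)
$O{\left(c,s \right)} = \frac{c + s}{-55 + s}$
$\left(O{\left(10,-13 \right)} + H{\left(-10,55 \right)}\right) \left(-4110 + 209\right) = \left(\frac{10 - 13}{-55 - 13} + \frac{55 - -50}{2 \left(-10\right)}\right) \left(-4110 + 209\right) = \left(\frac{1}{-68} \left(-3\right) + \frac{1}{2} \left(- \frac{1}{10}\right) \left(55 + 50\right)\right) \left(-3901\right) = \left(\left(- \frac{1}{68}\right) \left(-3\right) + \frac{1}{2} \left(- \frac{1}{10}\right) 105\right) \left(-3901\right) = \left(\frac{3}{68} - \frac{21}{4}\right) \left(-3901\right) = \left(- \frac{177}{34}\right) \left(-3901\right) = \frac{690477}{34}$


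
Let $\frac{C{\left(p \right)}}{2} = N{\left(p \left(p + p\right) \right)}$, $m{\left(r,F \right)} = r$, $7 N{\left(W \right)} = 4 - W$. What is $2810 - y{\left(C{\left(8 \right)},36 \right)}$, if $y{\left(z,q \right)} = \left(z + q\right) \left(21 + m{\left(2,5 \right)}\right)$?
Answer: $\frac{19578}{7} \approx 2796.9$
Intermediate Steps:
$N{\left(W \right)} = \frac{4}{7} - \frac{W}{7}$ ($N{\left(W \right)} = \frac{4 - W}{7} = \frac{4}{7} - \frac{W}{7}$)
$C{\left(p \right)} = \frac{8}{7} - \frac{4 p^{2}}{7}$ ($C{\left(p \right)} = 2 \left(\frac{4}{7} - \frac{p \left(p + p\right)}{7}\right) = 2 \left(\frac{4}{7} - \frac{p 2 p}{7}\right) = 2 \left(\frac{4}{7} - \frac{2 p^{2}}{7}\right) = \frac{8}{7} - \frac{4 p^{2}}{7}$)
$y{\left(z,q \right)} = 23 q + 23 z$ ($y{\left(z,q \right)} = \left(z + q\right) \left(21 + 2\right) = \left(q + z\right) 23 = 23 q + 23 z$)
$2810 - y{\left(C{\left(8 \right)},36 \right)} = 2810 - \left(23 \cdot 36 + 23 \left(\frac{8}{7} - \frac{4 \cdot 8^{2}}{7}\right)\right) = 2810 - \left(828 + 23 \left(\frac{8}{7} - \frac{256}{7}\right)\right) = 2810 - \left(828 + 23 \left(- \frac{248}{7}\right)\right) = 2810 - \left(828 - \frac{5704}{7}\right) = 2810 - \frac{92}{7} = \frac{19578}{7}$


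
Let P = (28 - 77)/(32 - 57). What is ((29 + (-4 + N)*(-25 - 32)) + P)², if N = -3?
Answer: 115541001/625 ≈ 1.8487e+5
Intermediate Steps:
P = 49/25 (P = -49/(-25) = -49*(-1/25) = 49/25 ≈ 1.9600)
((29 + (-4 + N)*(-25 - 32)) + P)² = ((29 + (-4 - 3)*(-25 - 32)) + 49/25)² = ((29 - 7*(-57)) + 49/25)² = ((29 + 399) + 49/25)² = (428 + 49/25)² = (10749/25)² = 115541001/625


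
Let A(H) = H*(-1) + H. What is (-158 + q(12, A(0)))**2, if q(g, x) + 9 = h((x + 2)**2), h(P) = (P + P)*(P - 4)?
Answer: 27889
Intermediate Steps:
A(H) = 0 (A(H) = -H + H = 0)
h(P) = 2*P*(-4 + P) (h(P) = (2*P)*(-4 + P) = 2*P*(-4 + P))
q(g, x) = -9 + 2*(2 + x)**2*(-4 + (2 + x)**2) (q(g, x) = -9 + 2*(x + 2)**2*(-4 + (x + 2)**2) = -9 + 2*(2 + x)**2*(-4 + (2 + x)**2))
(-158 + q(12, A(0)))**2 = (-158 + (-9 + 2*(2 + 0)**2*(-4 + (2 + 0)**2)))**2 = (-158 + (-9 + 2*2**2*(-4 + 2**2)))**2 = (-158 + (-9 + 2*4*(-4 + 4)))**2 = (-158 + (-9 + 2*4*0))**2 = (-158 + (-9 + 0))**2 = (-158 - 9)**2 = (-167)**2 = 27889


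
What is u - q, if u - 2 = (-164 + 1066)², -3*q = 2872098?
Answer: 1770972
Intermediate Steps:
q = -957366 (q = -⅓*2872098 = -957366)
u = 813606 (u = 2 + (-164 + 1066)² = 2 + 902² = 2 + 813604 = 813606)
u - q = 813606 - 1*(-957366) = 813606 + 957366 = 1770972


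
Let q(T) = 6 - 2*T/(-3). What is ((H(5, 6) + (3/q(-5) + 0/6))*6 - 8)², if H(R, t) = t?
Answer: 19321/16 ≈ 1207.6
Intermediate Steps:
q(T) = 6 + 2*T/3 (q(T) = 6 - 2*T*(-1)/3 = 6 - (-2)*T/3 = 6 + 2*T/3)
((H(5, 6) + (3/q(-5) + 0/6))*6 - 8)² = ((6 + (3/(6 + (⅔)*(-5)) + 0/6))*6 - 8)² = ((6 + (3/(6 - 10/3) + 0*(⅙)))*6 - 8)² = ((6 + (3/(8/3) + 0))*6 - 8)² = ((6 + (3*(3/8) + 0))*6 - 8)² = ((6 + (9/8 + 0))*6 - 8)² = ((6 + 9/8)*6 - 8)² = ((57/8)*6 - 8)² = (171/4 - 8)² = (139/4)² = 19321/16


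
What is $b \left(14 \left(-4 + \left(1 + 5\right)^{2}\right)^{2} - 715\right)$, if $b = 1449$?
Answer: $19736829$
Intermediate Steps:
$b \left(14 \left(-4 + \left(1 + 5\right)^{2}\right)^{2} - 715\right) = 1449 \left(14 \left(-4 + \left(1 + 5\right)^{2}\right)^{2} - 715\right) = 1449 \left(14 \left(-4 + 6^{2}\right)^{2} - 715\right) = 1449 \left(14 \left(-4 + 36\right)^{2} - 715\right) = 1449 \left(14 \cdot 32^{2} - 715\right) = 1449 \left(14 \cdot 1024 - 715\right) = 1449 \left(14336 - 715\right) = 1449 \cdot 13621 = 19736829$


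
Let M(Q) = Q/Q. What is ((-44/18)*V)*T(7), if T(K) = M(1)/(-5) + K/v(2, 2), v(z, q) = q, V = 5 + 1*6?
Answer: -1331/15 ≈ -88.733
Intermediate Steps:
M(Q) = 1
V = 11 (V = 5 + 6 = 11)
T(K) = -1/5 + K/2 (T(K) = 1/(-5) + K/2 = 1*(-1/5) + K*(1/2) = -1/5 + K/2)
((-44/18)*V)*T(7) = (-44/18*11)*(-1/5 + (1/2)*7) = (-44*1/18*11)*(-1/5 + 7/2) = -22/9*11*(33/10) = -242/9*33/10 = -1331/15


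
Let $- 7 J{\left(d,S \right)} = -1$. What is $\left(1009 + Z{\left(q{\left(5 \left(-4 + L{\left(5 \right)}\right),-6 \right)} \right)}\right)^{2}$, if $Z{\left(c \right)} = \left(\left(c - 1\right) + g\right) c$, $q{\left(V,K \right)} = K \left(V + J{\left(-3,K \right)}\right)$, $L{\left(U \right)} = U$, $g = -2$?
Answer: $\frac{10127000689}{2401} \approx 4.2178 \cdot 10^{6}$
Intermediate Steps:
$J{\left(d,S \right)} = \frac{1}{7}$ ($J{\left(d,S \right)} = \left(- \frac{1}{7}\right) \left(-1\right) = \frac{1}{7}$)
$q{\left(V,K \right)} = K \left(\frac{1}{7} + V\right)$ ($q{\left(V,K \right)} = K \left(V + \frac{1}{7}\right) = K \left(\frac{1}{7} + V\right)$)
$Z{\left(c \right)} = c \left(-3 + c\right)$ ($Z{\left(c \right)} = \left(\left(c - 1\right) - 2\right) c = \left(\left(-1 + c\right) - 2\right) c = \left(-3 + c\right) c = c \left(-3 + c\right)$)
$\left(1009 + Z{\left(q{\left(5 \left(-4 + L{\left(5 \right)}\right),-6 \right)} \right)}\right)^{2} = \left(1009 + - 6 \left(\frac{1}{7} + 5 \left(-4 + 5\right)\right) \left(-3 - 6 \left(\frac{1}{7} + 5 \left(-4 + 5\right)\right)\right)\right)^{2} = \left(1009 + - 6 \left(\frac{1}{7} + 5 \cdot 1\right) \left(-3 - 6 \left(\frac{1}{7} + 5 \cdot 1\right)\right)\right)^{2} = \left(1009 + - 6 \left(\frac{1}{7} + 5\right) \left(-3 - 6 \left(\frac{1}{7} + 5\right)\right)\right)^{2} = \left(1009 + \left(-6\right) \frac{36}{7} \left(-3 - \frac{216}{7}\right)\right)^{2} = \left(1009 - \frac{216 \left(-3 - \frac{216}{7}\right)}{7}\right)^{2} = \left(1009 - - \frac{51192}{49}\right)^{2} = \left(1009 + \frac{51192}{49}\right)^{2} = \left(\frac{100633}{49}\right)^{2} = \frac{10127000689}{2401}$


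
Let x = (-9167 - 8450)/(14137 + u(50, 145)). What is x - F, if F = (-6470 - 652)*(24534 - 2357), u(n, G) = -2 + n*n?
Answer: 2627408303573/16635 ≈ 1.5794e+8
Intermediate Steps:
u(n, G) = -2 + n²
F = -157944594 (F = -7122*22177 = -157944594)
x = -17617/16635 (x = (-9167 - 8450)/(14137 + (-2 + 50²)) = -17617/(14137 + (-2 + 2500)) = -17617/(14137 + 2498) = -17617/16635 ≈ -1.0590)
x - F = -17617/16635 - 1*(-157944594) = -17617/16635 + 157944594 = 2627408303573/16635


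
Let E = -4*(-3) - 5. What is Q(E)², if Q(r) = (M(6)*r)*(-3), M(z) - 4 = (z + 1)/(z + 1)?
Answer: 11025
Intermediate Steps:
M(z) = 5 (M(z) = 4 + (z + 1)/(z + 1) = 4 + (1 + z)/(1 + z) = 4 + 1 = 5)
E = 7 (E = 12 - 5 = 7)
Q(r) = -15*r (Q(r) = (5*r)*(-3) = -15*r)
Q(E)² = (-15*7)² = (-105)² = 11025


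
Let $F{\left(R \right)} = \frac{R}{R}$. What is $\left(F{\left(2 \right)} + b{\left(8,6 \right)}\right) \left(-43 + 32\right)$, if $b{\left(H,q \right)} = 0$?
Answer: $-11$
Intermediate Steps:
$F{\left(R \right)} = 1$
$\left(F{\left(2 \right)} + b{\left(8,6 \right)}\right) \left(-43 + 32\right) = \left(1 + 0\right) \left(-43 + 32\right) = 1 \left(-11\right) = -11$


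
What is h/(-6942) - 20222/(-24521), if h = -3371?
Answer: 223041415/170224782 ≈ 1.3103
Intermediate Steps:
h/(-6942) - 20222/(-24521) = -3371/(-6942) - 20222/(-24521) = -3371*(-1/6942) - 20222*(-1/24521) = 3371/6942 + 20222/24521 = 223041415/170224782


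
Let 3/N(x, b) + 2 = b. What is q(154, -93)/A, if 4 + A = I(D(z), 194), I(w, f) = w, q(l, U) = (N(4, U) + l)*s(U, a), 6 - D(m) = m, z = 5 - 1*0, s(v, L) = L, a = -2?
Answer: 29254/285 ≈ 102.65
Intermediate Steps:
N(x, b) = 3/(-2 + b)
z = 5 (z = 5 + 0 = 5)
D(m) = 6 - m
q(l, U) = -6/(-2 + U) - 2*l (q(l, U) = (3/(-2 + U) + l)*(-2) = (l + 3/(-2 + U))*(-2) = -6/(-2 + U) - 2*l)
A = -3 (A = -4 + (6 - 1*5) = -4 + (6 - 5) = -4 + 1 = -3)
q(154, -93)/A = (2*(-3 - 1*154*(-2 - 93))/(-2 - 93))/(-3) = (2*(-3 - 1*154*(-95))/(-95))*(-1/3) = (2*(-1/95)*(-3 + 14630))*(-1/3) = (2*(-1/95)*14627)*(-1/3) = -29254/95*(-1/3) = 29254/285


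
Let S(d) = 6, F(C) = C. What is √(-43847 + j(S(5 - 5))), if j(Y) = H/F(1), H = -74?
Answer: I*√43921 ≈ 209.57*I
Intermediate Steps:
j(Y) = -74 (j(Y) = -74/1 = -74*1 = -74)
√(-43847 + j(S(5 - 5))) = √(-43847 - 74) = √(-43921) = I*√43921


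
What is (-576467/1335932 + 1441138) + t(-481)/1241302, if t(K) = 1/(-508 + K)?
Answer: 51381373285415923915/35653343864476 ≈ 1.4411e+6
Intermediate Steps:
(-576467/1335932 + 1441138) + t(-481)/1241302 = (-576467/1335932 + 1441138) + 1/(-508 - 481*1241302) = (-576467*1/1335932 + 1441138) + (1/1241302)/(-989) = (-576467/1335932 + 1441138) - 1/989*1/1241302 = 1925261794149/1335932 - 1/1227647678 = 51381373285415923915/35653343864476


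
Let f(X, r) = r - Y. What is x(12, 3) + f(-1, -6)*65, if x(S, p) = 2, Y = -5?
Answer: -63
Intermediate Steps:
f(X, r) = 5 + r (f(X, r) = r - 1*(-5) = r + 5 = 5 + r)
x(12, 3) + f(-1, -6)*65 = 2 + (5 - 6)*65 = 2 - 1*65 = 2 - 65 = -63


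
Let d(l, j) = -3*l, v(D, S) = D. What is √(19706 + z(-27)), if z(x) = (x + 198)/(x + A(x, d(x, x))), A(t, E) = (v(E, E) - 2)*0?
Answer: √177297/3 ≈ 140.36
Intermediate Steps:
A(t, E) = 0 (A(t, E) = (E - 2)*0 = (-2 + E)*0 = 0)
z(x) = (198 + x)/x (z(x) = (x + 198)/(x + 0) = (198 + x)/x)
√(19706 + z(-27)) = √(19706 + (198 - 27)/(-27)) = √(19706 - 1/27*171) = √(19706 - 19/3) = √(59099/3) = √177297/3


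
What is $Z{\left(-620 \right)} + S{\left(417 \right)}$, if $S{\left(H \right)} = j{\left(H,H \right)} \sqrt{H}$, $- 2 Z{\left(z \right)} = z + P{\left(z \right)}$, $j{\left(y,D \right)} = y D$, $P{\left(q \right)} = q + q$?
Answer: $930 + 173889 \sqrt{417} \approx 3.5518 \cdot 10^{6}$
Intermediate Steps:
$P{\left(q \right)} = 2 q$
$j{\left(y,D \right)} = D y$
$Z{\left(z \right)} = - \frac{3 z}{2}$ ($Z{\left(z \right)} = - \frac{z + 2 z}{2} = - \frac{3 z}{2}$)
$S{\left(H \right)} = H^{\frac{5}{2}}$ ($S{\left(H \right)} = H H \sqrt{H} = H^{2} \sqrt{H} = H^{\frac{5}{2}}$)
$Z{\left(-620 \right)} + S{\left(417 \right)} = \left(- \frac{3}{2}\right) \left(-620\right) + 417^{\frac{5}{2}} = 930 + 173889 \sqrt{417}$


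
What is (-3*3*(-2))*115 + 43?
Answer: 2113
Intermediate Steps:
(-3*3*(-2))*115 + 43 = -9*(-2)*115 + 43 = 18*115 + 43 = 2070 + 43 = 2113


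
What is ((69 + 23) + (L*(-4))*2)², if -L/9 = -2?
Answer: 2704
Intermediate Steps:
L = 18 (L = -9*(-2) = 18)
((69 + 23) + (L*(-4))*2)² = ((69 + 23) + (18*(-4))*2)² = (92 - 72*2)² = (92 - 144)² = (-52)² = 2704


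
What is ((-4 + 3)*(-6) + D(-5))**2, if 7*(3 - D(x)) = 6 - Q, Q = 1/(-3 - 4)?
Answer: 158404/2401 ≈ 65.974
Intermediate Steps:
Q = -1/7 (Q = 1/(-7) = -1/7 ≈ -0.14286)
D(x) = 104/49 (D(x) = 3 - (6 - 1*(-1/7))/7 = 3 - (6 + 1/7)/7 = 3 - 1/7*43/7 = 3 - 43/49 = 104/49)
((-4 + 3)*(-6) + D(-5))**2 = ((-4 + 3)*(-6) + 104/49)**2 = (-1*(-6) + 104/49)**2 = (6 + 104/49)**2 = (398/49)**2 = 158404/2401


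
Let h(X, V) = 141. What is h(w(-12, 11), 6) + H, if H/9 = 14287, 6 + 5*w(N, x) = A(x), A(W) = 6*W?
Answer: 128724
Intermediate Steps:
w(N, x) = -6/5 + 6*x/5 (w(N, x) = -6/5 + (6*x)/5 = -6/5 + 6*x/5)
H = 128583 (H = 9*14287 = 128583)
h(w(-12, 11), 6) + H = 141 + 128583 = 128724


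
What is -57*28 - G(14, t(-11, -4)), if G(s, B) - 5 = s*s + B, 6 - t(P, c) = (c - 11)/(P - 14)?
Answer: -9012/5 ≈ -1802.4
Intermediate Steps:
t(P, c) = 6 - (-11 + c)/(-14 + P) (t(P, c) = 6 - (c - 11)/(P - 14) = 6 - (-11 + c)/(-14 + P))
G(s, B) = 5 + B + s² (G(s, B) = 5 + (s*s + B) = 5 + (s² + B) = 5 + (B + s²) = 5 + B + s²)
-57*28 - G(14, t(-11, -4)) = -57*28 - (5 + (-73 - 1*(-4) + 6*(-11))/(-14 - 11) + 14²) = -1596 - (5 + (-73 + 4 - 66)/(-25) + 196) = -1596 - (5 - 1/25*(-135) + 196) = -1596 - (5 + 27/5 + 196) = -1596 - 1*1032/5 = -1596 - 1032/5 = -9012/5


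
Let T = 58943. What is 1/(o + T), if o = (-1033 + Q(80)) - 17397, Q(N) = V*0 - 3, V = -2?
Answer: 1/40510 ≈ 2.4685e-5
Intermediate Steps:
Q(N) = -3 (Q(N) = -2*0 - 3 = 0 - 3 = -3)
o = -18433 (o = (-1033 - 3) - 17397 = -1036 - 17397 = -18433)
1/(o + T) = 1/(-18433 + 58943) = 1/40510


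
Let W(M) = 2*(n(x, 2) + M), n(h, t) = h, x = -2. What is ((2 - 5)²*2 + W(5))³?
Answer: 13824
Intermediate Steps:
W(M) = -4 + 2*M (W(M) = 2*(-2 + M) = -4 + 2*M)
((2 - 5)²*2 + W(5))³ = ((2 - 5)²*2 + (-4 + 2*5))³ = ((-3)²*2 + (-4 + 10))³ = (9*2 + 6)³ = (18 + 6)³ = 24³ = 13824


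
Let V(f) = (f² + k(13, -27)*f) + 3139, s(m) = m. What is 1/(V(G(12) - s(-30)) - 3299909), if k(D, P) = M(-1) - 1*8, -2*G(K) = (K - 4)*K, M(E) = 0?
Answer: -1/3296302 ≈ -3.0337e-7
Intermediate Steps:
G(K) = -K*(-4 + K)/2 (G(K) = -(K - 4)*K/2 = -(-4 + K)*K/2 = -K*(-4 + K)/2)
k(D, P) = -8 (k(D, P) = 0 - 1*8 = 0 - 8 = -8)
V(f) = 3139 + f² - 8*f (V(f) = (f² - 8*f) + 3139 = 3139 + f² - 8*f)
1/(V(G(12) - s(-30)) - 3299909) = 1/((3139 + ((½)*12*(4 - 1*12) - 1*(-30))² - 8*((½)*12*(4 - 1*12) - 1*(-30))) - 3299909) = 1/((3139 + ((½)*12*(4 - 12) + 30)² - 8*((½)*12*(4 - 12) + 30)) - 3299909) = 1/((3139 + ((½)*12*(-8) + 30)² - 8*((½)*12*(-8) + 30)) - 3299909) = 1/((3139 + (-48 + 30)² - 8*(-48 + 30)) - 3299909) = 1/((3139 + (-18)² - 8*(-18)) - 3299909) = 1/((3139 + 324 + 144) - 3299909) = 1/(3607 - 3299909) = 1/(-3296302) = -1/3296302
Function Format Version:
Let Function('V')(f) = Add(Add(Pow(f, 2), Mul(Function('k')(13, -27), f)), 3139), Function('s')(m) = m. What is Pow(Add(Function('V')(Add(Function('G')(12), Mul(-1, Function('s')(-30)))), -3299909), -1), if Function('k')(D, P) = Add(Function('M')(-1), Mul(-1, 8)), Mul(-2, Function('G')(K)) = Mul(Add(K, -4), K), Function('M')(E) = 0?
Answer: Rational(-1, 3296302) ≈ -3.0337e-7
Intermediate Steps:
Function('G')(K) = Mul(Rational(-1, 2), K, Add(-4, K)) (Function('G')(K) = Mul(Rational(-1, 2), Mul(Add(K, -4), K)) = Mul(Rational(-1, 2), Mul(Add(-4, K), K)) = Mul(Rational(-1, 2), Mul(K, Add(-4, K))) = Mul(Rational(-1, 2), K, Add(-4, K)))
Function('k')(D, P) = -8 (Function('k')(D, P) = Add(0, Mul(-1, 8)) = Add(0, -8) = -8)
Function('V')(f) = Add(3139, Pow(f, 2), Mul(-8, f)) (Function('V')(f) = Add(Add(Pow(f, 2), Mul(-8, f)), 3139) = Add(3139, Pow(f, 2), Mul(-8, f)))
Pow(Add(Function('V')(Add(Function('G')(12), Mul(-1, Function('s')(-30)))), -3299909), -1) = Pow(Add(Add(3139, Pow(Add(Mul(Rational(1, 2), 12, Add(4, Mul(-1, 12))), Mul(-1, -30)), 2), Mul(-8, Add(Mul(Rational(1, 2), 12, Add(4, Mul(-1, 12))), Mul(-1, -30)))), -3299909), -1) = Pow(Add(Add(3139, Pow(Add(Mul(Rational(1, 2), 12, Add(4, -12)), 30), 2), Mul(-8, Add(Mul(Rational(1, 2), 12, Add(4, -12)), 30))), -3299909), -1) = Pow(Add(Add(3139, Pow(Add(Mul(Rational(1, 2), 12, -8), 30), 2), Mul(-8, Add(Mul(Rational(1, 2), 12, -8), 30))), -3299909), -1) = Pow(Add(Add(3139, Pow(Add(-48, 30), 2), Mul(-8, Add(-48, 30))), -3299909), -1) = Pow(Add(Add(3139, Pow(-18, 2), Mul(-8, -18)), -3299909), -1) = Pow(Add(Add(3139, 324, 144), -3299909), -1) = Pow(Add(3607, -3299909), -1) = Pow(-3296302, -1) = Rational(-1, 3296302)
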